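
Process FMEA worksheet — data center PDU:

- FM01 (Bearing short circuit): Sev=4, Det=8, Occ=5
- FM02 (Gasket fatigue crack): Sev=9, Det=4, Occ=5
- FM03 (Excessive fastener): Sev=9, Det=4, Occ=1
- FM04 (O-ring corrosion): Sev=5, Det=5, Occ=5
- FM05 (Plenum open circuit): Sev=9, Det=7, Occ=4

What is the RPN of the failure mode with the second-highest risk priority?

180

RPN = Severity × Occurrence × Detection:
  FM01: 4 × 5 × 8 = 160
  FM02: 9 × 5 × 4 = 180
  FM03: 9 × 1 × 4 = 36
  FM04: 5 × 5 × 5 = 125
  FM05: 9 × 4 × 7 = 252
Sorted descending: 252, 180, 160, 125, 36.
The second-highest RPN is 180 (FM02).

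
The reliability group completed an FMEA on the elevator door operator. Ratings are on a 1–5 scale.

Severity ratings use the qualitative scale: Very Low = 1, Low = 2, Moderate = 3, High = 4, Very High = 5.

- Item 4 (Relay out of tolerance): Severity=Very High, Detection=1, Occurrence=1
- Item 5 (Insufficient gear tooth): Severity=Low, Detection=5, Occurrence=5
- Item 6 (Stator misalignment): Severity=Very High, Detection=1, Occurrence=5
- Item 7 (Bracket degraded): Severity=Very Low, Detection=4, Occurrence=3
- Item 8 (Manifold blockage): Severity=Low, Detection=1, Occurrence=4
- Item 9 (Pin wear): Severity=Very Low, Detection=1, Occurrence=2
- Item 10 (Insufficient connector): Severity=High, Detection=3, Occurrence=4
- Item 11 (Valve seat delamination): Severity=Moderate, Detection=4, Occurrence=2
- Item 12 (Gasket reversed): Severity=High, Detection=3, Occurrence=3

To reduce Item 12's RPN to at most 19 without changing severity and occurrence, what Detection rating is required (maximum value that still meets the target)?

1

Item 12: S=4, O=3, D=3 → current RPN = 36.
Fixed product = 12. Need 12 × D ≤ 19, so D ≤ 19/12 = 1.58.
Maximum integer Detection rating = 1 (gives RPN 12; D=2 would give 24 > 19).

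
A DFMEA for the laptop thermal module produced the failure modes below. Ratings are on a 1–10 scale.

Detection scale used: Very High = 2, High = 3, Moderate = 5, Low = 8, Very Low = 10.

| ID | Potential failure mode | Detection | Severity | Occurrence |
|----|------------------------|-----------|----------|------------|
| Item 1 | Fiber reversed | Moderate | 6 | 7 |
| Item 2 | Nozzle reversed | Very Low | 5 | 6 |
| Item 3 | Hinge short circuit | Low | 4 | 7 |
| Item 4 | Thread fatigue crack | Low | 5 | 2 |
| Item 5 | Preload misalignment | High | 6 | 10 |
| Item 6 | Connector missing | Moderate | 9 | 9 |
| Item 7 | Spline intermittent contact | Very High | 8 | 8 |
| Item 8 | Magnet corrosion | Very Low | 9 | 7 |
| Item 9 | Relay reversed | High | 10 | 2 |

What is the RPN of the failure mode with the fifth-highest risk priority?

RPN = Severity × Occurrence × Detection:
  Item 1: 6 × 7 × 5 = 210
  Item 2: 5 × 6 × 10 = 300
  Item 3: 4 × 7 × 8 = 224
  Item 4: 5 × 2 × 8 = 80
  Item 5: 6 × 10 × 3 = 180
  Item 6: 9 × 9 × 5 = 405
  Item 7: 8 × 8 × 2 = 128
  Item 8: 9 × 7 × 10 = 630
  Item 9: 10 × 2 × 3 = 60
Sorted descending: 630, 405, 300, 224, 210, 180, 128, 80, 60.
The fifth-highest RPN is 210 (Item 1).

210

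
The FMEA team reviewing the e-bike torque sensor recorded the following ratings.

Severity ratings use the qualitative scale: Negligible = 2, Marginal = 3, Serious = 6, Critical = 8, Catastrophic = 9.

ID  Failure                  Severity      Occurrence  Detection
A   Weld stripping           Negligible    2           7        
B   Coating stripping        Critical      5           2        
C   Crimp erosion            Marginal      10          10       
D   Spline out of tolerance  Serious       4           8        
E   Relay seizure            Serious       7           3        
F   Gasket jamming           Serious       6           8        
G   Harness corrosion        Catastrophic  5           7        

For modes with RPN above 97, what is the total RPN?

RPN = Severity × Occurrence × Detection:
  A: 2 × 2 × 7 = 28
  B: 8 × 5 × 2 = 80
  C: 3 × 10 × 10 = 300
  D: 6 × 4 × 8 = 192
  E: 6 × 7 × 3 = 126
  F: 6 × 6 × 8 = 288
  G: 9 × 5 × 7 = 315
RPN > 97: C (300), D (192), E (126), F (288), G (315).
Sum: 300 + 192 + 126 + 288 + 315 = 1221.

1221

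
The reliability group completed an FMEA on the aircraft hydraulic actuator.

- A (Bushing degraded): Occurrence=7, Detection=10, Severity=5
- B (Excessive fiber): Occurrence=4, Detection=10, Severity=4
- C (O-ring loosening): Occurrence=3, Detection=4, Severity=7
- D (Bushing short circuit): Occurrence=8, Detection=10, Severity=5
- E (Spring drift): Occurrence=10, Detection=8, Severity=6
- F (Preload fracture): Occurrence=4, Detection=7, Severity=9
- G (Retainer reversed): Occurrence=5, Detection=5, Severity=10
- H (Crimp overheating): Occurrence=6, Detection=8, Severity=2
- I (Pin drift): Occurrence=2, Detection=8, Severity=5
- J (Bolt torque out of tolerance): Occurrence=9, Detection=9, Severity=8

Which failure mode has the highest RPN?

RPN = Severity × Occurrence × Detection:
  A: 5 × 7 × 10 = 350
  B: 4 × 4 × 10 = 160
  C: 7 × 3 × 4 = 84
  D: 5 × 8 × 10 = 400
  E: 6 × 10 × 8 = 480
  F: 9 × 4 × 7 = 252
  G: 10 × 5 × 5 = 250
  H: 2 × 6 × 8 = 96
  I: 5 × 2 × 8 = 80
  J: 8 × 9 × 9 = 648
Highest RPN is 648 → J.

J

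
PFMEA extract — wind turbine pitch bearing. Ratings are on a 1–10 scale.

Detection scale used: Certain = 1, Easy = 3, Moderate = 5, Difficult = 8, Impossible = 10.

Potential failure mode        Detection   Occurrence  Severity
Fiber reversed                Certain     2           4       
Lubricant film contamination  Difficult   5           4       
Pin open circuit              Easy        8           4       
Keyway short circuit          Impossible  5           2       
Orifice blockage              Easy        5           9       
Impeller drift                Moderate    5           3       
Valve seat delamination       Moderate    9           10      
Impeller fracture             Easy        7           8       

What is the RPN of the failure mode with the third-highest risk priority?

160

RPN = Severity × Occurrence × Detection:
  Fiber reversed: 4 × 2 × 1 = 8
  Lubricant film contamination: 4 × 5 × 8 = 160
  Pin open circuit: 4 × 8 × 3 = 96
  Keyway short circuit: 2 × 5 × 10 = 100
  Orifice blockage: 9 × 5 × 3 = 135
  Impeller drift: 3 × 5 × 5 = 75
  Valve seat delamination: 10 × 9 × 5 = 450
  Impeller fracture: 8 × 7 × 3 = 168
Sorted descending: 450, 168, 160, 135, 100, 96, 75, 8.
The third-highest RPN is 160 (Lubricant film contamination).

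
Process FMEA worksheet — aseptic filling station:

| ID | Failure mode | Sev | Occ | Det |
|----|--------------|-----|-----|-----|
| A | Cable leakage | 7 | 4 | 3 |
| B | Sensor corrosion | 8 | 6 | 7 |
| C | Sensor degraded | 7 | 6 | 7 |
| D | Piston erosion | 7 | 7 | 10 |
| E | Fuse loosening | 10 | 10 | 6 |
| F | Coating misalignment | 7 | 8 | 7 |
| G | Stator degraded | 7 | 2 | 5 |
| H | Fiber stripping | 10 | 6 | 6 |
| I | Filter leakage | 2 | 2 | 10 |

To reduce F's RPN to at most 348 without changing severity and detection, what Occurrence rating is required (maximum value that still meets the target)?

7

F: S=7, O=8, D=7 → current RPN = 392.
Fixed product = 49. Need 49 × O ≤ 348, so O ≤ 348/49 = 7.10.
Maximum integer Occurrence rating = 7 (gives RPN 343; O=8 would give 392 > 348).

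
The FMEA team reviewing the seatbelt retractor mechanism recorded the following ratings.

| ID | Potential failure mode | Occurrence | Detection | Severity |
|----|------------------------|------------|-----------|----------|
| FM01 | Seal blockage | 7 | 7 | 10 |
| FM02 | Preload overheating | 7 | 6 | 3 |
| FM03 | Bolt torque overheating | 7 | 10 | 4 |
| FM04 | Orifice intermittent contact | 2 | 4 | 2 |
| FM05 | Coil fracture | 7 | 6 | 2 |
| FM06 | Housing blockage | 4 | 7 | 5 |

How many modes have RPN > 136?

RPN = Severity × Occurrence × Detection:
  FM01: 10 × 7 × 7 = 490
  FM02: 3 × 7 × 6 = 126
  FM03: 4 × 7 × 10 = 280
  FM04: 2 × 2 × 4 = 16
  FM05: 2 × 7 × 6 = 84
  FM06: 5 × 4 × 7 = 140
Modes with RPN > 136: FM01 (490), FM03 (280), FM06 (140) → 3.

3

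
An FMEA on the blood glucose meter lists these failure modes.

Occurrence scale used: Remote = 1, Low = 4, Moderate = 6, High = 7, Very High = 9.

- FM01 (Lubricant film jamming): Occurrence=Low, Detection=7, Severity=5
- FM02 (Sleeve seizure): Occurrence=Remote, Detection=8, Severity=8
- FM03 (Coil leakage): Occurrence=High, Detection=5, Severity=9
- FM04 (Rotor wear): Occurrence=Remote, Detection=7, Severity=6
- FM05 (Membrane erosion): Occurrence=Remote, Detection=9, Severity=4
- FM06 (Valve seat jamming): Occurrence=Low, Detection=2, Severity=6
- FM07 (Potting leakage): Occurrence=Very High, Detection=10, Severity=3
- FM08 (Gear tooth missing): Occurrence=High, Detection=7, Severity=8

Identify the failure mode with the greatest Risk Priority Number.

FM08

RPN = Severity × Occurrence × Detection:
  FM01: 5 × 4 × 7 = 140
  FM02: 8 × 1 × 8 = 64
  FM03: 9 × 7 × 5 = 315
  FM04: 6 × 1 × 7 = 42
  FM05: 4 × 1 × 9 = 36
  FM06: 6 × 4 × 2 = 48
  FM07: 3 × 9 × 10 = 270
  FM08: 8 × 7 × 7 = 392
Highest RPN is 392 → FM08.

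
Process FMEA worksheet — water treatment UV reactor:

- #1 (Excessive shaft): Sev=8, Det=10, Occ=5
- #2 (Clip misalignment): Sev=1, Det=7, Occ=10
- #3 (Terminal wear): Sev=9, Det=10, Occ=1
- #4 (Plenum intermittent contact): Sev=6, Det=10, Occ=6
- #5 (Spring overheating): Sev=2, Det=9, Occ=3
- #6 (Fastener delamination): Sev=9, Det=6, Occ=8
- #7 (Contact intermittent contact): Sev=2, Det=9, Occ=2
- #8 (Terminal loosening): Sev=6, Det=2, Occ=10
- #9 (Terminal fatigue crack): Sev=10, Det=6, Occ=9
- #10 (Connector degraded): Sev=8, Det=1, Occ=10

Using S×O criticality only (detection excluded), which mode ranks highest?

Criticality = Severity × Occurrence:
  #1: 8 × 5 = 40
  #2: 1 × 10 = 10
  #3: 9 × 1 = 9
  #4: 6 × 6 = 36
  #5: 2 × 3 = 6
  #6: 9 × 8 = 72
  #7: 2 × 2 = 4
  #8: 6 × 10 = 60
  #9: 10 × 9 = 90
  #10: 8 × 10 = 80
Highest criticality is 90 → #9.

#9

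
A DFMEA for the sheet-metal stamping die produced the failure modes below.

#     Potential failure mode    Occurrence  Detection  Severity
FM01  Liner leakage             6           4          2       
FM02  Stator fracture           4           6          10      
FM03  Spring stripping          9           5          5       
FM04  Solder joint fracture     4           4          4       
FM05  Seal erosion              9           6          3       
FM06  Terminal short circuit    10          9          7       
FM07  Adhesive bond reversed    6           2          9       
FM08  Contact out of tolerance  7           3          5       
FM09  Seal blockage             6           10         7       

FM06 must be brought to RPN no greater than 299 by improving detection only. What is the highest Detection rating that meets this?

FM06: S=7, O=10, D=9 → current RPN = 630.
Fixed product = 70. Need 70 × D ≤ 299, so D ≤ 299/70 = 4.27.
Maximum integer Detection rating = 4 (gives RPN 280; D=5 would give 350 > 299).

4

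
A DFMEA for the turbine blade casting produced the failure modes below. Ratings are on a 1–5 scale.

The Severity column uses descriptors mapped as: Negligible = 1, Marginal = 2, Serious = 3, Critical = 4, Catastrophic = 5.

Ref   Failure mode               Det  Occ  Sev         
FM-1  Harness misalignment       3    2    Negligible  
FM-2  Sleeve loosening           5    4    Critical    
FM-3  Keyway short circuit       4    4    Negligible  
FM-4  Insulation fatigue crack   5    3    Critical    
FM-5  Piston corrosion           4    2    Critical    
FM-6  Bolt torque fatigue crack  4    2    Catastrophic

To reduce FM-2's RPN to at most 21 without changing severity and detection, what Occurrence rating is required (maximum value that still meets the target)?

FM-2: S=4, O=4, D=5 → current RPN = 80.
Fixed product = 20. Need 20 × O ≤ 21, so O ≤ 21/20 = 1.05.
Maximum integer Occurrence rating = 1 (gives RPN 20; O=2 would give 40 > 21).

1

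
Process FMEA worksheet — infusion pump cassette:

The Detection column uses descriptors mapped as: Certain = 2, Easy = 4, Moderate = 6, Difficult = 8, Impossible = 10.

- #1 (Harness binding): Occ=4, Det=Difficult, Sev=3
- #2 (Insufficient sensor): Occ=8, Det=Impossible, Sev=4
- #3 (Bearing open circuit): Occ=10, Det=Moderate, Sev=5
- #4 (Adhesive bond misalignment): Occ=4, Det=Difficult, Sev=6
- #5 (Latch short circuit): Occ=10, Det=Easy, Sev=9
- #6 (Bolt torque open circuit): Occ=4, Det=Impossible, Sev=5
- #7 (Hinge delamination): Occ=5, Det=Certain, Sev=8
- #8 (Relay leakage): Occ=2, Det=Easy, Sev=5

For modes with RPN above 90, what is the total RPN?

1468

RPN = Severity × Occurrence × Detection:
  #1: 3 × 4 × 8 = 96
  #2: 4 × 8 × 10 = 320
  #3: 5 × 10 × 6 = 300
  #4: 6 × 4 × 8 = 192
  #5: 9 × 10 × 4 = 360
  #6: 5 × 4 × 10 = 200
  #7: 8 × 5 × 2 = 80
  #8: 5 × 2 × 4 = 40
RPN > 90: #1 (96), #2 (320), #3 (300), #4 (192), #5 (360), #6 (200).
Sum: 96 + 320 + 300 + 192 + 360 + 200 = 1468.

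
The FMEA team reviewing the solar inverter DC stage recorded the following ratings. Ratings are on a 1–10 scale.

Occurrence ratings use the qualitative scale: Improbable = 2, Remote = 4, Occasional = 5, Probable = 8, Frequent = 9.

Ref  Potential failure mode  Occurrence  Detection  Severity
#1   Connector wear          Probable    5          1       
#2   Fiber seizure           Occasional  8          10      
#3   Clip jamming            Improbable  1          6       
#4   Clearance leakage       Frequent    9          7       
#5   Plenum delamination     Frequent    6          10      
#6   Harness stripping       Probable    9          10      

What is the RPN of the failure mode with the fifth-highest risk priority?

RPN = Severity × Occurrence × Detection:
  #1: 1 × 8 × 5 = 40
  #2: 10 × 5 × 8 = 400
  #3: 6 × 2 × 1 = 12
  #4: 7 × 9 × 9 = 567
  #5: 10 × 9 × 6 = 540
  #6: 10 × 8 × 9 = 720
Sorted descending: 720, 567, 540, 400, 40, 12.
The fifth-highest RPN is 40 (#1).

40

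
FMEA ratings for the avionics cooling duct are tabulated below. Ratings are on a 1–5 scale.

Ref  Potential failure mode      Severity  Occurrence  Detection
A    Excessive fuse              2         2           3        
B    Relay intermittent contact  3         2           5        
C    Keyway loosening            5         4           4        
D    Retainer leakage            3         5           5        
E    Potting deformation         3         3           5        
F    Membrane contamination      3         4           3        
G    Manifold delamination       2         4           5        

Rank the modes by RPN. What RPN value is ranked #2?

RPN = Severity × Occurrence × Detection:
  A: 2 × 2 × 3 = 12
  B: 3 × 2 × 5 = 30
  C: 5 × 4 × 4 = 80
  D: 3 × 5 × 5 = 75
  E: 3 × 3 × 5 = 45
  F: 3 × 4 × 3 = 36
  G: 2 × 4 × 5 = 40
Sorted descending: 80, 75, 45, 40, 36, 30, 12.
The second-highest RPN is 75 (D).

75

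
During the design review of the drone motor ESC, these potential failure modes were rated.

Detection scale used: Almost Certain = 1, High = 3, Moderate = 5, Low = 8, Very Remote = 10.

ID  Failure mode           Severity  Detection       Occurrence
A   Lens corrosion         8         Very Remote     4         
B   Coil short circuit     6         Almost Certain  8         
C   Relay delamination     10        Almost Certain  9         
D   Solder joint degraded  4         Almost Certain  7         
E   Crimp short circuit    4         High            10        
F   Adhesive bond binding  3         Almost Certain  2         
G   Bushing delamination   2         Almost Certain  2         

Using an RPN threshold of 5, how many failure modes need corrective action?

RPN = Severity × Occurrence × Detection:
  A: 8 × 4 × 10 = 320
  B: 6 × 8 × 1 = 48
  C: 10 × 9 × 1 = 90
  D: 4 × 7 × 1 = 28
  E: 4 × 10 × 3 = 120
  F: 3 × 2 × 1 = 6
  G: 2 × 2 × 1 = 4
Modes with RPN ≥ 5: A (320), B (48), C (90), D (28), E (120), F (6) → 6.

6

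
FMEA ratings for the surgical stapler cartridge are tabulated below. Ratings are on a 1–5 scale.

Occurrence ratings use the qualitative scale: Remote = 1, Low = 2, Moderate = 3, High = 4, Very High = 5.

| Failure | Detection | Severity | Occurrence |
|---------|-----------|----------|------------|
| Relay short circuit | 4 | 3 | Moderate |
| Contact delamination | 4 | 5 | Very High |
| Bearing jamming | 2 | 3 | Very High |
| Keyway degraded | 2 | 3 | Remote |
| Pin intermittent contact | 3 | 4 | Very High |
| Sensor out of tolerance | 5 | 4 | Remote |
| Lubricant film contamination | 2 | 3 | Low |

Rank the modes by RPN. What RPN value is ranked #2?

60

RPN = Severity × Occurrence × Detection:
  Relay short circuit: 3 × 3 × 4 = 36
  Contact delamination: 5 × 5 × 4 = 100
  Bearing jamming: 3 × 5 × 2 = 30
  Keyway degraded: 3 × 1 × 2 = 6
  Pin intermittent contact: 4 × 5 × 3 = 60
  Sensor out of tolerance: 4 × 1 × 5 = 20
  Lubricant film contamination: 3 × 2 × 2 = 12
Sorted descending: 100, 60, 36, 30, 20, 12, 6.
The second-highest RPN is 60 (Pin intermittent contact).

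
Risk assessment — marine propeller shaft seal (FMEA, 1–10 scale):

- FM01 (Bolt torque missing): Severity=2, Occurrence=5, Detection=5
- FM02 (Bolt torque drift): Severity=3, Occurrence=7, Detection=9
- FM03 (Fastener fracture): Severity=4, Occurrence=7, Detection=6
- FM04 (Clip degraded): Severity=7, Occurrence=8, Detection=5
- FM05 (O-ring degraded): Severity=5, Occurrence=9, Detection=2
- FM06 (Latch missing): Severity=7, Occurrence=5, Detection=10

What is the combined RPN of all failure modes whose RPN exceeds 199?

RPN = Severity × Occurrence × Detection:
  FM01: 2 × 5 × 5 = 50
  FM02: 3 × 7 × 9 = 189
  FM03: 4 × 7 × 6 = 168
  FM04: 7 × 8 × 5 = 280
  FM05: 5 × 9 × 2 = 90
  FM06: 7 × 5 × 10 = 350
RPN > 199: FM04 (280), FM06 (350).
Sum: 280 + 350 = 630.

630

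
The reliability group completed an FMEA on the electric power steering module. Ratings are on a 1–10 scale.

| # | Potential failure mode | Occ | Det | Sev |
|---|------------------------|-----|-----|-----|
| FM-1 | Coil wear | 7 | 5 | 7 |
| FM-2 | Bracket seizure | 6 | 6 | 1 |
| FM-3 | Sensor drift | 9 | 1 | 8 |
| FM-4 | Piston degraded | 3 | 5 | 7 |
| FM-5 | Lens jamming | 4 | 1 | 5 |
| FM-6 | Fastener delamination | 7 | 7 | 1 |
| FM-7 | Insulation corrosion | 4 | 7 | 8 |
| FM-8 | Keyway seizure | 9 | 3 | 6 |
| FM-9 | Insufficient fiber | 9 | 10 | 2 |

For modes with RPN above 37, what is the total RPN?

1037

RPN = Severity × Occurrence × Detection:
  FM-1: 7 × 7 × 5 = 245
  FM-2: 1 × 6 × 6 = 36
  FM-3: 8 × 9 × 1 = 72
  FM-4: 7 × 3 × 5 = 105
  FM-5: 5 × 4 × 1 = 20
  FM-6: 1 × 7 × 7 = 49
  FM-7: 8 × 4 × 7 = 224
  FM-8: 6 × 9 × 3 = 162
  FM-9: 2 × 9 × 10 = 180
RPN > 37: FM-1 (245), FM-3 (72), FM-4 (105), FM-6 (49), FM-7 (224), FM-8 (162), FM-9 (180).
Sum: 245 + 72 + 105 + 49 + 224 + 162 + 180 = 1037.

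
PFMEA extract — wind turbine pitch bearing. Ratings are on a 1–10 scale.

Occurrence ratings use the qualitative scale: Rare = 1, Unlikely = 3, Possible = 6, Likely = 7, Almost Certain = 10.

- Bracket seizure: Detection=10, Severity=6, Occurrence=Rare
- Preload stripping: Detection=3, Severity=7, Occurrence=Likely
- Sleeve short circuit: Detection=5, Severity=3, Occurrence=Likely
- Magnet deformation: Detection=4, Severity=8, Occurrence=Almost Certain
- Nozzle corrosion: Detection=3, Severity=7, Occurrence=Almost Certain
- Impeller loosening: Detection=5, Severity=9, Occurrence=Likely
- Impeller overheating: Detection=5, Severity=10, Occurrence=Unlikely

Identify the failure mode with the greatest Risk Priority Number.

Magnet deformation

RPN = Severity × Occurrence × Detection:
  Bracket seizure: 6 × 1 × 10 = 60
  Preload stripping: 7 × 7 × 3 = 147
  Sleeve short circuit: 3 × 7 × 5 = 105
  Magnet deformation: 8 × 10 × 4 = 320
  Nozzle corrosion: 7 × 10 × 3 = 210
  Impeller loosening: 9 × 7 × 5 = 315
  Impeller overheating: 10 × 3 × 5 = 150
Highest RPN is 320 → Magnet deformation.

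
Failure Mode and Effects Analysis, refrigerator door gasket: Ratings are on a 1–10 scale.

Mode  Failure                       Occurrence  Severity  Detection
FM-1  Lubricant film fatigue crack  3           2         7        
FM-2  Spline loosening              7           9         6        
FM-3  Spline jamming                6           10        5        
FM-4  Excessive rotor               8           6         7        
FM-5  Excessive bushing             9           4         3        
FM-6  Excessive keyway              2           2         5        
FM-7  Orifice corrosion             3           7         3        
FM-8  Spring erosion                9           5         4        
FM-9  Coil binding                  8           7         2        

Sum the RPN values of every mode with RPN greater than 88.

1414

RPN = Severity × Occurrence × Detection:
  FM-1: 2 × 3 × 7 = 42
  FM-2: 9 × 7 × 6 = 378
  FM-3: 10 × 6 × 5 = 300
  FM-4: 6 × 8 × 7 = 336
  FM-5: 4 × 9 × 3 = 108
  FM-6: 2 × 2 × 5 = 20
  FM-7: 7 × 3 × 3 = 63
  FM-8: 5 × 9 × 4 = 180
  FM-9: 7 × 8 × 2 = 112
RPN > 88: FM-2 (378), FM-3 (300), FM-4 (336), FM-5 (108), FM-8 (180), FM-9 (112).
Sum: 378 + 300 + 336 + 108 + 180 + 112 = 1414.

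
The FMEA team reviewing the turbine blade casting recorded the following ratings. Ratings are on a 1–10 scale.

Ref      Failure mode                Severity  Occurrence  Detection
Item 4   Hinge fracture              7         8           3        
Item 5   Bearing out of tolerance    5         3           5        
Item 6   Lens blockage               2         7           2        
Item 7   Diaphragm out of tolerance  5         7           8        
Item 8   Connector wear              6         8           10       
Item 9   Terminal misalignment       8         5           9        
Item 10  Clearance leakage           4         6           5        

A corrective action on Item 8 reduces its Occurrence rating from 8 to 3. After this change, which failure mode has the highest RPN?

Item 9

RPN = Severity × Occurrence × Detection:
  Item 4: 7 × 8 × 3 = 168
  Item 5: 5 × 3 × 5 = 75
  Item 6: 2 × 7 × 2 = 28
  Item 7: 5 × 7 × 8 = 280
  Item 8: 6 × 8 × 10 = 480
  Item 9: 8 × 5 × 9 = 360
  Item 10: 4 × 6 × 5 = 120
After action: Item 8 → 6 × 3 × 10 = 180.
Revised RPNs: Item 9=360, Item 7=280, Item 8=180, Item 4=168, Item 10=120, Item 5=75, Item 6=28.
Highest is now Item 9 (360).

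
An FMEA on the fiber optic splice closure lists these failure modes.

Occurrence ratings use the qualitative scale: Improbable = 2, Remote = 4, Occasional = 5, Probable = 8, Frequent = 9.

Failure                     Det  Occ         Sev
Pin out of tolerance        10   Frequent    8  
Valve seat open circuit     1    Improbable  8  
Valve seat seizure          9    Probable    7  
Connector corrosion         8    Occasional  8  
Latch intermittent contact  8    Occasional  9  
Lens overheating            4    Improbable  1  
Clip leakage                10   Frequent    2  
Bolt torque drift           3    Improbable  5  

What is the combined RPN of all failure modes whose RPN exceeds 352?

1584

RPN = Severity × Occurrence × Detection:
  Pin out of tolerance: 8 × 9 × 10 = 720
  Valve seat open circuit: 8 × 2 × 1 = 16
  Valve seat seizure: 7 × 8 × 9 = 504
  Connector corrosion: 8 × 5 × 8 = 320
  Latch intermittent contact: 9 × 5 × 8 = 360
  Lens overheating: 1 × 2 × 4 = 8
  Clip leakage: 2 × 9 × 10 = 180
  Bolt torque drift: 5 × 2 × 3 = 30
RPN > 352: Pin out of tolerance (720), Valve seat seizure (504), Latch intermittent contact (360).
Sum: 720 + 504 + 360 = 1584.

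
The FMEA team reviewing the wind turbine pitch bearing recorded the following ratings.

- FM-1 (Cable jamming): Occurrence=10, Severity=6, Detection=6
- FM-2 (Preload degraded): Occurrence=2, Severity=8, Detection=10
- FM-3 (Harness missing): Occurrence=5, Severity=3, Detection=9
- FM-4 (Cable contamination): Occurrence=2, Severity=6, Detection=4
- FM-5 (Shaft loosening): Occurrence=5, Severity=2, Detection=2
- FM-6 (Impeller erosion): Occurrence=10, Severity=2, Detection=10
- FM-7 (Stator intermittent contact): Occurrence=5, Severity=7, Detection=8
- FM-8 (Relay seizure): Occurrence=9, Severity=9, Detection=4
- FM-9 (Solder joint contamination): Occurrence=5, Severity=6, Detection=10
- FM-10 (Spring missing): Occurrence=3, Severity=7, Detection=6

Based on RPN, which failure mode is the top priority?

RPN = Severity × Occurrence × Detection:
  FM-1: 6 × 10 × 6 = 360
  FM-2: 8 × 2 × 10 = 160
  FM-3: 3 × 5 × 9 = 135
  FM-4: 6 × 2 × 4 = 48
  FM-5: 2 × 5 × 2 = 20
  FM-6: 2 × 10 × 10 = 200
  FM-7: 7 × 5 × 8 = 280
  FM-8: 9 × 9 × 4 = 324
  FM-9: 6 × 5 × 10 = 300
  FM-10: 7 × 3 × 6 = 126
Highest RPN is 360 → FM-1.

FM-1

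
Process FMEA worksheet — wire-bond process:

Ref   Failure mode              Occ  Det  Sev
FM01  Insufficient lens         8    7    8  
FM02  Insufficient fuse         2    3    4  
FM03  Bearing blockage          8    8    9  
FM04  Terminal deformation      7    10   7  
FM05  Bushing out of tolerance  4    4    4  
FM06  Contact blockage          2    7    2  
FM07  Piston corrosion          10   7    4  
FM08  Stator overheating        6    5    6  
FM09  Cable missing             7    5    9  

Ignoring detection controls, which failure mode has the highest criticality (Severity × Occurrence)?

FM03

Criticality = Severity × Occurrence:
  FM01: 8 × 8 = 64
  FM02: 4 × 2 = 8
  FM03: 9 × 8 = 72
  FM04: 7 × 7 = 49
  FM05: 4 × 4 = 16
  FM06: 2 × 2 = 4
  FM07: 4 × 10 = 40
  FM08: 6 × 6 = 36
  FM09: 9 × 7 = 63
Highest criticality is 72 → FM03.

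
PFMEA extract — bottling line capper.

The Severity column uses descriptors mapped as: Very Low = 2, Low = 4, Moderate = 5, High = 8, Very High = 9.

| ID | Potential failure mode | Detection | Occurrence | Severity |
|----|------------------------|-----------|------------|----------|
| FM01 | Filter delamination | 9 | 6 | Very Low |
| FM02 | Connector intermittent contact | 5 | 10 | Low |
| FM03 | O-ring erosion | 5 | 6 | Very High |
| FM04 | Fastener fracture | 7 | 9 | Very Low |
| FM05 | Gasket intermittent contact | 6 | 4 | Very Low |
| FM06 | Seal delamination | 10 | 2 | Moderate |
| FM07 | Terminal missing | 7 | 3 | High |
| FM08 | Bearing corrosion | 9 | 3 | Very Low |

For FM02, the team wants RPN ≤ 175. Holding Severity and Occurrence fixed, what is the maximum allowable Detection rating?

4

FM02: S=4, O=10, D=5 → current RPN = 200.
Fixed product = 40. Need 40 × D ≤ 175, so D ≤ 175/40 = 4.38.
Maximum integer Detection rating = 4 (gives RPN 160; D=5 would give 200 > 175).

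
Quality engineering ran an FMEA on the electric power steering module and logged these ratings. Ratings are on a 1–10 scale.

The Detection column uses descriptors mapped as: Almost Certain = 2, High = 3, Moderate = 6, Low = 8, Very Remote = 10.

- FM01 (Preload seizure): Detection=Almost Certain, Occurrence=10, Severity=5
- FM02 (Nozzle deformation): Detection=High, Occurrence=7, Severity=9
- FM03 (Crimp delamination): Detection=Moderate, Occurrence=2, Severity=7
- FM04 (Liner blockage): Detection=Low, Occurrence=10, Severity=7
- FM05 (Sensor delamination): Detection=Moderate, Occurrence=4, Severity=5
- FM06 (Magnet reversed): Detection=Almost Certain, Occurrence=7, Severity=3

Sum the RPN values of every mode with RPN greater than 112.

869

RPN = Severity × Occurrence × Detection:
  FM01: 5 × 10 × 2 = 100
  FM02: 9 × 7 × 3 = 189
  FM03: 7 × 2 × 6 = 84
  FM04: 7 × 10 × 8 = 560
  FM05: 5 × 4 × 6 = 120
  FM06: 3 × 7 × 2 = 42
RPN > 112: FM02 (189), FM04 (560), FM05 (120).
Sum: 189 + 560 + 120 = 869.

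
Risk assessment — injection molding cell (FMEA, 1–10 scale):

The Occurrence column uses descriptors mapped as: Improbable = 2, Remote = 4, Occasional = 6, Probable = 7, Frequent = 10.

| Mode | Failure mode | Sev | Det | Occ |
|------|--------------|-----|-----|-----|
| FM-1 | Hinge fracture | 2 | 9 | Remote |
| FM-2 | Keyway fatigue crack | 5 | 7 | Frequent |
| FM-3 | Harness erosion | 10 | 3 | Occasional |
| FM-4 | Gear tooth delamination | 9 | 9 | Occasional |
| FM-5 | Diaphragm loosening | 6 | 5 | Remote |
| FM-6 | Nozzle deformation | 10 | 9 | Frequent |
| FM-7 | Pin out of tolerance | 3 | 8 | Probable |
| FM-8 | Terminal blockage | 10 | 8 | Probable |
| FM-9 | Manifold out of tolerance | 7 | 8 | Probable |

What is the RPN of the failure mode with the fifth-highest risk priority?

350

RPN = Severity × Occurrence × Detection:
  FM-1: 2 × 4 × 9 = 72
  FM-2: 5 × 10 × 7 = 350
  FM-3: 10 × 6 × 3 = 180
  FM-4: 9 × 6 × 9 = 486
  FM-5: 6 × 4 × 5 = 120
  FM-6: 10 × 10 × 9 = 900
  FM-7: 3 × 7 × 8 = 168
  FM-8: 10 × 7 × 8 = 560
  FM-9: 7 × 7 × 8 = 392
Sorted descending: 900, 560, 486, 392, 350, 180, 168, 120, 72.
The fifth-highest RPN is 350 (FM-2).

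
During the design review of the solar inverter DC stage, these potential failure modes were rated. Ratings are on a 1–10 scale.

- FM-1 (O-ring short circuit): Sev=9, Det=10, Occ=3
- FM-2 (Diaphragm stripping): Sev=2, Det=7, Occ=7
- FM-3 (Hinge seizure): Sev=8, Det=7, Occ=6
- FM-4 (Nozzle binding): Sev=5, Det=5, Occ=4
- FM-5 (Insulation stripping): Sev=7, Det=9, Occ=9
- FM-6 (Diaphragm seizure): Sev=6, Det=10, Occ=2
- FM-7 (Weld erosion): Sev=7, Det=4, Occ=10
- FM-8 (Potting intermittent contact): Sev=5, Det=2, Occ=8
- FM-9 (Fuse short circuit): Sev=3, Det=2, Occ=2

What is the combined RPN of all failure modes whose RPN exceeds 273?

RPN = Severity × Occurrence × Detection:
  FM-1: 9 × 3 × 10 = 270
  FM-2: 2 × 7 × 7 = 98
  FM-3: 8 × 6 × 7 = 336
  FM-4: 5 × 4 × 5 = 100
  FM-5: 7 × 9 × 9 = 567
  FM-6: 6 × 2 × 10 = 120
  FM-7: 7 × 10 × 4 = 280
  FM-8: 5 × 8 × 2 = 80
  FM-9: 3 × 2 × 2 = 12
RPN > 273: FM-3 (336), FM-5 (567), FM-7 (280).
Sum: 336 + 567 + 280 = 1183.

1183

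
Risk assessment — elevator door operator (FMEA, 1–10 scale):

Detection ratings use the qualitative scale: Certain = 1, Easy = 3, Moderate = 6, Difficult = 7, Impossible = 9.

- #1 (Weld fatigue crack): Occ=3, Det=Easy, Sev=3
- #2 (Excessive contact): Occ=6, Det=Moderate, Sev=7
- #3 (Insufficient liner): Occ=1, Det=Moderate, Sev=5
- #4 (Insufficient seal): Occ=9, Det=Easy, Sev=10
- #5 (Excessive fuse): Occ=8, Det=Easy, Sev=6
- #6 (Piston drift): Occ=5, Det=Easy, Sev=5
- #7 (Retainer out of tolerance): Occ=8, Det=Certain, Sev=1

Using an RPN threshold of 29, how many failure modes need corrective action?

5

RPN = Severity × Occurrence × Detection:
  #1: 3 × 3 × 3 = 27
  #2: 7 × 6 × 6 = 252
  #3: 5 × 1 × 6 = 30
  #4: 10 × 9 × 3 = 270
  #5: 6 × 8 × 3 = 144
  #6: 5 × 5 × 3 = 75
  #7: 1 × 8 × 1 = 8
Modes with RPN ≥ 29: #2 (252), #3 (30), #4 (270), #5 (144), #6 (75) → 5.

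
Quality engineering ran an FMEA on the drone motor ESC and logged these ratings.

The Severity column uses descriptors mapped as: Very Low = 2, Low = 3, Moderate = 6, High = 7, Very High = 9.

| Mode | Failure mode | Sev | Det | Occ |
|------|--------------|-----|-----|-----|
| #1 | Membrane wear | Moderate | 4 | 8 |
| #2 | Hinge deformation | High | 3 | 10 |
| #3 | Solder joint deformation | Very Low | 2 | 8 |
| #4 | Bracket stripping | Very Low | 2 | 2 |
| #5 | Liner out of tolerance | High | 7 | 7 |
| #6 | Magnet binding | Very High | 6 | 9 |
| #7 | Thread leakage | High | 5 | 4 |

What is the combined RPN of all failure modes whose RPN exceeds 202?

1039

RPN = Severity × Occurrence × Detection:
  #1: 6 × 8 × 4 = 192
  #2: 7 × 10 × 3 = 210
  #3: 2 × 8 × 2 = 32
  #4: 2 × 2 × 2 = 8
  #5: 7 × 7 × 7 = 343
  #6: 9 × 9 × 6 = 486
  #7: 7 × 4 × 5 = 140
RPN > 202: #2 (210), #5 (343), #6 (486).
Sum: 210 + 343 + 486 = 1039.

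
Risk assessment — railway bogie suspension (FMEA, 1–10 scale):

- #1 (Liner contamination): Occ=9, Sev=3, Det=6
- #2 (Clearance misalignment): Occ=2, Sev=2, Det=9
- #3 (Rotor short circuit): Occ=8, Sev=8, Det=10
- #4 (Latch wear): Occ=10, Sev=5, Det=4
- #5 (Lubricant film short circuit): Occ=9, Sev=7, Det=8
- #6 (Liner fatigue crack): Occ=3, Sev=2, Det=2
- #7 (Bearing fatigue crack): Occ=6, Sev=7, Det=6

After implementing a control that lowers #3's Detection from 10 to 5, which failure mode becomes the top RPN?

#5

RPN = Severity × Occurrence × Detection:
  #1: 3 × 9 × 6 = 162
  #2: 2 × 2 × 9 = 36
  #3: 8 × 8 × 10 = 640
  #4: 5 × 10 × 4 = 200
  #5: 7 × 9 × 8 = 504
  #6: 2 × 3 × 2 = 12
  #7: 7 × 6 × 6 = 252
After action: #3 → 8 × 8 × 5 = 320.
Revised RPNs: #5=504, #3=320, #7=252, #4=200, #1=162, #2=36, #6=12.
Highest is now #5 (504).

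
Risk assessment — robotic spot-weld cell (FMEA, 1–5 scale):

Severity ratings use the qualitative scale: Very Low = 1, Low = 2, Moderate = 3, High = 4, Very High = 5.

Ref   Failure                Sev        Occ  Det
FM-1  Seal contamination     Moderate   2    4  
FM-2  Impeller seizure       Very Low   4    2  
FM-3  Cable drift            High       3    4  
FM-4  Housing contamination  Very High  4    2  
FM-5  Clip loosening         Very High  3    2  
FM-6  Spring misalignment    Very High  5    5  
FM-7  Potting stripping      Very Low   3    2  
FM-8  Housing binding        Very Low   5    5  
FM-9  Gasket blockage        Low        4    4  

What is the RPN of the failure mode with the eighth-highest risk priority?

8

RPN = Severity × Occurrence × Detection:
  FM-1: 3 × 2 × 4 = 24
  FM-2: 1 × 4 × 2 = 8
  FM-3: 4 × 3 × 4 = 48
  FM-4: 5 × 4 × 2 = 40
  FM-5: 5 × 3 × 2 = 30
  FM-6: 5 × 5 × 5 = 125
  FM-7: 1 × 3 × 2 = 6
  FM-8: 1 × 5 × 5 = 25
  FM-9: 2 × 4 × 4 = 32
Sorted descending: 125, 48, 40, 32, 30, 25, 24, 8, 6.
The eighth-highest RPN is 8 (FM-2).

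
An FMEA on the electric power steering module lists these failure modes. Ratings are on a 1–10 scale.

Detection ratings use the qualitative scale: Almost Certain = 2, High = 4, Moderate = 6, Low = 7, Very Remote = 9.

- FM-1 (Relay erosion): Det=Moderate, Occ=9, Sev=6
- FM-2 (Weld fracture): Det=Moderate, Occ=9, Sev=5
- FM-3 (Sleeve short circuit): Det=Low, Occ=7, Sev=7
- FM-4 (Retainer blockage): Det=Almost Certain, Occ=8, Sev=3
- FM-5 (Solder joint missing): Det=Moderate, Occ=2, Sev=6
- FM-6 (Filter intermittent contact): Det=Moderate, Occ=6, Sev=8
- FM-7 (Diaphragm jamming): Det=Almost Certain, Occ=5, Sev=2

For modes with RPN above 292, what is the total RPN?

667

RPN = Severity × Occurrence × Detection:
  FM-1: 6 × 9 × 6 = 324
  FM-2: 5 × 9 × 6 = 270
  FM-3: 7 × 7 × 7 = 343
  FM-4: 3 × 8 × 2 = 48
  FM-5: 6 × 2 × 6 = 72
  FM-6: 8 × 6 × 6 = 288
  FM-7: 2 × 5 × 2 = 20
RPN > 292: FM-1 (324), FM-3 (343).
Sum: 324 + 343 = 667.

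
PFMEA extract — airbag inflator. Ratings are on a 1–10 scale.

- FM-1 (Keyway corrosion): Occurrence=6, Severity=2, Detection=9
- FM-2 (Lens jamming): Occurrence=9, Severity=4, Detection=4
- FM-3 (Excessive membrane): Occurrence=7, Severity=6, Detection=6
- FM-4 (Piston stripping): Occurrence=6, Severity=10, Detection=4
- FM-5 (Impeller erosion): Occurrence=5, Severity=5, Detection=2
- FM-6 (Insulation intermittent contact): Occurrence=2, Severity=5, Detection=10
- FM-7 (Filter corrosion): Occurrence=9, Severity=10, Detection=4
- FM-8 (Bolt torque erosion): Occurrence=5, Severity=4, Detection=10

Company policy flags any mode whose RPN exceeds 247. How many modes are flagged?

2

RPN = Severity × Occurrence × Detection:
  FM-1: 2 × 6 × 9 = 108
  FM-2: 4 × 9 × 4 = 144
  FM-3: 6 × 7 × 6 = 252
  FM-4: 10 × 6 × 4 = 240
  FM-5: 5 × 5 × 2 = 50
  FM-6: 5 × 2 × 10 = 100
  FM-7: 10 × 9 × 4 = 360
  FM-8: 4 × 5 × 10 = 200
Modes with RPN > 247: FM-3 (252), FM-7 (360) → 2.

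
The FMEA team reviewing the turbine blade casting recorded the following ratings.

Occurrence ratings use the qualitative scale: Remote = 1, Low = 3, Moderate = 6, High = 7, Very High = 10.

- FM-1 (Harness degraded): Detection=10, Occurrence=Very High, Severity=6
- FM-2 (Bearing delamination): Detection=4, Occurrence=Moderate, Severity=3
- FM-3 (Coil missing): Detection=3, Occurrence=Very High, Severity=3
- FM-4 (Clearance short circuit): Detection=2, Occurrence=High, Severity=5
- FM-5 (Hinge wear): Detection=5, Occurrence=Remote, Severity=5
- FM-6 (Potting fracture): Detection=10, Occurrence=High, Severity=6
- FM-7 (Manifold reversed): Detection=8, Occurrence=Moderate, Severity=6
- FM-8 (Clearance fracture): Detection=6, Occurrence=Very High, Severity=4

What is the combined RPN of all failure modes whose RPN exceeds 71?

1710

RPN = Severity × Occurrence × Detection:
  FM-1: 6 × 10 × 10 = 600
  FM-2: 3 × 6 × 4 = 72
  FM-3: 3 × 10 × 3 = 90
  FM-4: 5 × 7 × 2 = 70
  FM-5: 5 × 1 × 5 = 25
  FM-6: 6 × 7 × 10 = 420
  FM-7: 6 × 6 × 8 = 288
  FM-8: 4 × 10 × 6 = 240
RPN > 71: FM-1 (600), FM-2 (72), FM-3 (90), FM-6 (420), FM-7 (288), FM-8 (240).
Sum: 600 + 72 + 90 + 420 + 288 + 240 = 1710.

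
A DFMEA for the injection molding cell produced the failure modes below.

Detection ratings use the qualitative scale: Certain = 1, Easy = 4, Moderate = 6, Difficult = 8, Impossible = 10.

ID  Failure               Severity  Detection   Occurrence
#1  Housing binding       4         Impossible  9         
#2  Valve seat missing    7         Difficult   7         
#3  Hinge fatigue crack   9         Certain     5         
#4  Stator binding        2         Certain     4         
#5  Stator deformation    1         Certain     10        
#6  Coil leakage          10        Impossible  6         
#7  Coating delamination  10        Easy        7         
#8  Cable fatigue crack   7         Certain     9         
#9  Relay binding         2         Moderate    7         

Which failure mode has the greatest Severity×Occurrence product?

#7

Criticality = Severity × Occurrence:
  #1: 4 × 9 = 36
  #2: 7 × 7 = 49
  #3: 9 × 5 = 45
  #4: 2 × 4 = 8
  #5: 1 × 10 = 10
  #6: 10 × 6 = 60
  #7: 10 × 7 = 70
  #8: 7 × 9 = 63
  #9: 2 × 7 = 14
Highest criticality is 70 → #7.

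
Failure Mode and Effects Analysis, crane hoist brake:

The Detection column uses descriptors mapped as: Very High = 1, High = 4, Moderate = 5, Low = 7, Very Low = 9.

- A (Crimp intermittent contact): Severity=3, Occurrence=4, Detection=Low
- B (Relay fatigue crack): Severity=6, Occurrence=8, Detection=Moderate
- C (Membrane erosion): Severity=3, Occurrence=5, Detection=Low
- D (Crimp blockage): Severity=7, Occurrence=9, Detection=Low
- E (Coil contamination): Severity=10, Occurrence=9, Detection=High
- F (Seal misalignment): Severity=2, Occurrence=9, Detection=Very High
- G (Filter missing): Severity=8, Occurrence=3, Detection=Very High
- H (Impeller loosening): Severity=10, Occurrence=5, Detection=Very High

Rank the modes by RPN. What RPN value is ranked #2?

RPN = Severity × Occurrence × Detection:
  A: 3 × 4 × 7 = 84
  B: 6 × 8 × 5 = 240
  C: 3 × 5 × 7 = 105
  D: 7 × 9 × 7 = 441
  E: 10 × 9 × 4 = 360
  F: 2 × 9 × 1 = 18
  G: 8 × 3 × 1 = 24
  H: 10 × 5 × 1 = 50
Sorted descending: 441, 360, 240, 105, 84, 50, 24, 18.
The second-highest RPN is 360 (E).

360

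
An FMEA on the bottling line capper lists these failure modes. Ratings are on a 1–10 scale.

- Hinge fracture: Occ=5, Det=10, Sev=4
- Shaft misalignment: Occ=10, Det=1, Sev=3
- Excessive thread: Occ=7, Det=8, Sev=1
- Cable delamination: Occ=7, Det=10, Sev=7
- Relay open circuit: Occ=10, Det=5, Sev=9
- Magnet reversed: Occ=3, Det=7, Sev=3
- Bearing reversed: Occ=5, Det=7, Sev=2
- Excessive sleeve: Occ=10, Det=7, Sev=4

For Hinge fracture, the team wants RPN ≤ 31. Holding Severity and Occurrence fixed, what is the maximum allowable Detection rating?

Hinge fracture: S=4, O=5, D=10 → current RPN = 200.
Fixed product = 20. Need 20 × D ≤ 31, so D ≤ 31/20 = 1.55.
Maximum integer Detection rating = 1 (gives RPN 20; D=2 would give 40 > 31).

1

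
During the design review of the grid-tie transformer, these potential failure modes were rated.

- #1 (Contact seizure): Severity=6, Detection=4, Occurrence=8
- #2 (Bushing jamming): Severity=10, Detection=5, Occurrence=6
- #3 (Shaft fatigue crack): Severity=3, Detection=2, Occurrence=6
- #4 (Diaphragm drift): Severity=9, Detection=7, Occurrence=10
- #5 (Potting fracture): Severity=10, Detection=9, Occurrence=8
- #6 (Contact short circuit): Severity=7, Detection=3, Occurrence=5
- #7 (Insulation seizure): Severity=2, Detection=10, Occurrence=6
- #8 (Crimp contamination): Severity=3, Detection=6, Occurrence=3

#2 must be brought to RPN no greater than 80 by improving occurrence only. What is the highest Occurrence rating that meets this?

1

#2: S=10, O=6, D=5 → current RPN = 300.
Fixed product = 50. Need 50 × O ≤ 80, so O ≤ 80/50 = 1.60.
Maximum integer Occurrence rating = 1 (gives RPN 50; O=2 would give 100 > 80).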